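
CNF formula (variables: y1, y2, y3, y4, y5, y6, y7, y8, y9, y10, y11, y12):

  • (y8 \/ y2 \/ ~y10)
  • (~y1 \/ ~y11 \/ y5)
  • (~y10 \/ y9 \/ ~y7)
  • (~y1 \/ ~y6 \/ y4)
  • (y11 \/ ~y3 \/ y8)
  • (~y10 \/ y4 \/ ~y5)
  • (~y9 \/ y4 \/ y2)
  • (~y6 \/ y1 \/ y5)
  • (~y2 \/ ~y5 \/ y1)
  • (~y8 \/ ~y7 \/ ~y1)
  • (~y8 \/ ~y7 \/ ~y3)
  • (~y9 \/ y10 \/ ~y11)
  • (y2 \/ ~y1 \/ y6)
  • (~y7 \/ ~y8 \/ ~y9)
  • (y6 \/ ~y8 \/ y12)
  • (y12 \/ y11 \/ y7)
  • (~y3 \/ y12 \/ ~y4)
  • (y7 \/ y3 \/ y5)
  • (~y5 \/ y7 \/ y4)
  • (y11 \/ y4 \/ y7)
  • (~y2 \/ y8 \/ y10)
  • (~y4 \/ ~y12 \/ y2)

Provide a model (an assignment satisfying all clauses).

y1=False  y2=False  y3=False  y4=False  y5=False  y6=False  y7=True  y8=False  y9=False  y10=False  y11=True  y12=True

Branch on y1: take y1 = False.
Try y2 = False.
The remaining clauses are satisfied by y3 = False, y4 = False, y5 = False, y6 = False, y7 = True, y8 = False, y9 = False, y10 = False, y11 = True, y12 = True.
Every clause has at least one true literal under this assignment.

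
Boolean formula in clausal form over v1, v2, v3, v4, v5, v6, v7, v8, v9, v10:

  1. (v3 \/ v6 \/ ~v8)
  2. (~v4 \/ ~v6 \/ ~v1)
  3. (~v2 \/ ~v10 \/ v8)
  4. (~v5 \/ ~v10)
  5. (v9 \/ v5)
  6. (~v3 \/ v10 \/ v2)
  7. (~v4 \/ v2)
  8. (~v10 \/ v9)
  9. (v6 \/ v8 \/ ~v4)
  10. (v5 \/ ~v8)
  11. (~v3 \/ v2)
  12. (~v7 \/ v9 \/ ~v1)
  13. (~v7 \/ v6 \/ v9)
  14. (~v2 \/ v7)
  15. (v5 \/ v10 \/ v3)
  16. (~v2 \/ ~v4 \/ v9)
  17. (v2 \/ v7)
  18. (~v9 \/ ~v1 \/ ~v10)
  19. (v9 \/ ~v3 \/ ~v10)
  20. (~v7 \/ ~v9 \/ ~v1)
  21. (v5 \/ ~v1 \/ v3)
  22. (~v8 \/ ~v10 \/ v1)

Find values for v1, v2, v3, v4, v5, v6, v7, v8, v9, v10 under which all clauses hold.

v1=False, v2=False, v3=False, v4=False, v5=True, v6=True, v7=True, v8=True, v9=False, v10=False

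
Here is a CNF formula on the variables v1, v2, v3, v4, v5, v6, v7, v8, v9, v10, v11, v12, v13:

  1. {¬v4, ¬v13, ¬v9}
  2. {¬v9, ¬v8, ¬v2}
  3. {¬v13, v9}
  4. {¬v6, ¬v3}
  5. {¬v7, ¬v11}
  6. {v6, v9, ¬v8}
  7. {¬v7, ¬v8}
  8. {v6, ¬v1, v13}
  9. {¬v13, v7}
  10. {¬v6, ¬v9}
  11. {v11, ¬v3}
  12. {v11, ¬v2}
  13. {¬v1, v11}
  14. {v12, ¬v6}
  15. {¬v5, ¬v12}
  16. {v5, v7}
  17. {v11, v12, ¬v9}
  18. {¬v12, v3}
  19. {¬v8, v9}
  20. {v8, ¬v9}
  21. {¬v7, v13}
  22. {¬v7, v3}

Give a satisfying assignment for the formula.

Pure literal: v1 appears only negated; assign v1 = False.
Pure literal: v2 appears only negated; assign v2 = False.
Set v3 = False and propagate.
  then v12 is forced to False.
  then v6 is forced to False.
  then v7 is forced to False.
  then v13 is forced to False.
  then v5 is forced to True.
Set v8 = True and propagate.
  then v9 is forced to True.
  then v11 is forced to True.
v4, v10 are now unconstrained; take v4 = False, v10 = True.
Check each clause:
  1. {¬v9, ¬v13, ¬v4} — ¬v13 is true.
  2. {¬v2, ¬v8, ¬v9} — ¬v2 is true.
  3. {v9, ¬v13} — v9 is true.
  4. {¬v3, ¬v6} — ¬v6 is true.
  5. {¬v11, ¬v7} — ¬v7 is true.
  6. {v9, ¬v8, v6} — v9 is true.
  7. {¬v8, ¬v7} — ¬v7 is true.
  8. {v6, v13, ¬v1} — ¬v1 is true.
  9. {¬v13, v7} — ¬v13 is true.
  10. {¬v9, ¬v6} — ¬v6 is true.
  11. {¬v3, v11} — v11 is true.
  12. {v11, ¬v2} — v11 is true.
  13. {¬v1, v11} — v11 is true.
  14. {v12, ¬v6} — ¬v6 is true.
  15. {¬v5, ¬v12} — ¬v12 is true.
  16. {v5, v7} — v5 is true.
  17. {v11, ¬v9, v12} — v11 is true.
  18. {¬v12, v3} — ¬v12 is true.
  19. {¬v8, v9} — v9 is true.
  20. {v8, ¬v9} — v8 is true.
  21. {v13, ¬v7} — ¬v7 is true.
  22. {¬v7, v3} — ¬v7 is true.

v1=False, v2=False, v3=False, v4=False, v5=True, v6=False, v7=False, v8=True, v9=True, v10=True, v11=True, v12=False, v13=False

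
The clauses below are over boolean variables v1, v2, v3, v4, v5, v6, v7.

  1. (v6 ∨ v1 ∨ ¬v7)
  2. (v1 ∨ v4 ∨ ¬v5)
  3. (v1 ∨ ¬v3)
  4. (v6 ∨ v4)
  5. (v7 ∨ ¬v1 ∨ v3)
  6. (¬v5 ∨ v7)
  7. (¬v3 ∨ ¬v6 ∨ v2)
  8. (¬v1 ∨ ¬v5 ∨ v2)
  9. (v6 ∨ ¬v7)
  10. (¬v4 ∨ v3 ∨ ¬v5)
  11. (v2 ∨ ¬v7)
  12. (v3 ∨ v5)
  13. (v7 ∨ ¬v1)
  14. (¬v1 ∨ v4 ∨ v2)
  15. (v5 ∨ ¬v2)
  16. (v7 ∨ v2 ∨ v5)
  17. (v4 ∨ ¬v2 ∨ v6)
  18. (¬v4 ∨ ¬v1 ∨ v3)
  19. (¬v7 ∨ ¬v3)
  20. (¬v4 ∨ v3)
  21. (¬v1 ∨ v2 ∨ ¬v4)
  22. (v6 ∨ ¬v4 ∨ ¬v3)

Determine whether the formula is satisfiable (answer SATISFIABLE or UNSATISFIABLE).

SATISFIABLE

Set v1 = True and propagate.
  then v7 is forced to True.
  then v6 is forced to True.
  then v2 is forced to True.
  then v5 is forced to True.
  then v3 is forced to False.
  then v4 is forced to False.
So v1=True, v2=True, v3=False, v4=False, v5=True, v6=True, v7=True is a satisfying assignment.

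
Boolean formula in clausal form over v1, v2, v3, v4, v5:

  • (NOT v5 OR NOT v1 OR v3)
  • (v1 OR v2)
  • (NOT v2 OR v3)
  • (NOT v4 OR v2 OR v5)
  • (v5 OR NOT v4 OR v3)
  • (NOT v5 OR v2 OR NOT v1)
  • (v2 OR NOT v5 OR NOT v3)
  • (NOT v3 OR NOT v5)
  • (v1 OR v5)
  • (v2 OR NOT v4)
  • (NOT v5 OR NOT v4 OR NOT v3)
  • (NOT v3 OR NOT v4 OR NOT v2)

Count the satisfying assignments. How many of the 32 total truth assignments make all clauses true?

The models are:
  v1=T v2=F v3=F v4=F v5=F
  v1=T v2=F v3=T v4=F v5=F
  v1=T v2=T v3=T v4=F v5=F
Count: 3.

3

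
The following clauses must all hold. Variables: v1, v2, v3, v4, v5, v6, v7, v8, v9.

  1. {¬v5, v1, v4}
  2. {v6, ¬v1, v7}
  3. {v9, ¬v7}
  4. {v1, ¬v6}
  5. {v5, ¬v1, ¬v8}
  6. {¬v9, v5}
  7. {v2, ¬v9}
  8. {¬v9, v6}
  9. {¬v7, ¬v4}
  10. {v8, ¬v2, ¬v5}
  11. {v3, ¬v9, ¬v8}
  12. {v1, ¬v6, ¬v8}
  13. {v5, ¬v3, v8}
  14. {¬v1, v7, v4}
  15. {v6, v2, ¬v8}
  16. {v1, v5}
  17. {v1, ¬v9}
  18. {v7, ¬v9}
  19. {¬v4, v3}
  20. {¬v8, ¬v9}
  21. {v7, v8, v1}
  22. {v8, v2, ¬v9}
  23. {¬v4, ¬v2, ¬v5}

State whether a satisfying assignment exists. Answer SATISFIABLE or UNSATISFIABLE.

SATISFIABLE

Try v1 = True.
Try v2 = False.
  then v9 is forced to False.
  then v7 is forced to False.
  then v6 is forced to True.
  then v4 is forced to True.
  then v3 is forced to True.
Branch on v5: take v5 = True.
v8 is now unconstrained; take v8 = False.
Every clause has at least one true literal under this assignment.
So v1 = True  v2 = False  v3 = True  v4 = True  v5 = True  v6 = True  v7 = False  v8 = False  v9 = False is a satisfying assignment.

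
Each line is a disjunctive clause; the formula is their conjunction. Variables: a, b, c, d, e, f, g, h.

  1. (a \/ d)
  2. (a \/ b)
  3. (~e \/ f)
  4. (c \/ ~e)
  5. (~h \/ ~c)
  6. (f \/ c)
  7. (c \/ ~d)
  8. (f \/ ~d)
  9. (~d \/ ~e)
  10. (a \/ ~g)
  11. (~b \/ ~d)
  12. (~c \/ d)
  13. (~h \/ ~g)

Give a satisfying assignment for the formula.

a occurs only positively in the remaining clauses — set a = True.
e occurs only negated in the remaining clauses — set e = False.
Branch on b: take b = True.
  then d is forced to False.
  then c is forced to False.
  then f is forced to True.
Branch on g: take g = True.
  then h is forced to False.

a = T, b = T, c = F, d = F, e = F, f = T, g = T, h = F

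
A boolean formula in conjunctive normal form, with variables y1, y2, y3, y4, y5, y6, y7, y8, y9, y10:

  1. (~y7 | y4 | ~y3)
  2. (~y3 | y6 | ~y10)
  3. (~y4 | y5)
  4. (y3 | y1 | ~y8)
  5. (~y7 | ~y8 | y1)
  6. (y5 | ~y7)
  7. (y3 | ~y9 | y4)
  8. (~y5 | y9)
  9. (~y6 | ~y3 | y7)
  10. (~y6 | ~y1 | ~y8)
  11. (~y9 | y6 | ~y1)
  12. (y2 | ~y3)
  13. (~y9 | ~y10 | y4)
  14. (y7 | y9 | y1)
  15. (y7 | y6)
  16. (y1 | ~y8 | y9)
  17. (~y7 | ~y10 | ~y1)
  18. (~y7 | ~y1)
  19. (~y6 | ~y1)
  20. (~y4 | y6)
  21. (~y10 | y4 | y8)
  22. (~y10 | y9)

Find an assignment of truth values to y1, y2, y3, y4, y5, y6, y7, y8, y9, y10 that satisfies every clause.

y1=F  y2=F  y3=F  y4=T  y5=T  y6=T  y7=T  y8=F  y9=T  y10=F

Check each clause:
  1. (~y3 | ~y7 | y4) — y4 is true.
  2. (y6 | ~y10 | ~y3) — ~y3 is true.
  3. (~y4 | y5) — y5 is true.
  4. (y3 | y1 | ~y8) — ~y8 is true.
  5. (y1 | ~y7 | ~y8) — ~y8 is true.
  6. (~y7 | y5) — y5 is true.
  7. (y4 | ~y9 | y3) — y4 is true.
  8. (~y5 | y9) — y9 is true.
  9. (y7 | ~y3 | ~y6) — ~y3 is true.
  10. (~y1 | ~y8 | ~y6) — ~y8 is true.
  11. (y6 | ~y9 | ~y1) — y6 is true.
  12. (~y3 | y2) — ~y3 is true.
  13. (~y10 | ~y9 | y4) — y4 is true.
  14. (y9 | y1 | y7) — y9 is true.
  15. (y6 | y7) — y6 is true.
  16. (y1 | ~y8 | y9) — ~y8 is true.
  17. (~y10 | ~y7 | ~y1) — ~y1 is true.
  18. (~y7 | ~y1) — ~y1 is true.
  19. (~y1 | ~y6) — ~y1 is true.
  20. (~y4 | y6) — y6 is true.
  21. (y8 | ~y10 | y4) — y4 is true.
  22. (~y10 | y9) — y9 is true.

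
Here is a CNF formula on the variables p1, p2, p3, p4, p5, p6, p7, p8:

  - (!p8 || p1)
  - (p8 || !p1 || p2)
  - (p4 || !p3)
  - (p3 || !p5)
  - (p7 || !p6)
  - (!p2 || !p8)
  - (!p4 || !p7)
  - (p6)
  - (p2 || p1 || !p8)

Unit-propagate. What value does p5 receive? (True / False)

False

(p6) is a unit clause: p6 = True.
(p7 || !p6) with p6 = True leaves only p7, so p7 = True.
(!p7 || !p4): since p7 = True, the clause reduces to (!p4). p4 = False.
(!p3 || p4) with p4 = False leaves only !p3, so p3 = False.
(p3 || !p5): since p3 = False, the clause reduces to (!p5). p5 = False.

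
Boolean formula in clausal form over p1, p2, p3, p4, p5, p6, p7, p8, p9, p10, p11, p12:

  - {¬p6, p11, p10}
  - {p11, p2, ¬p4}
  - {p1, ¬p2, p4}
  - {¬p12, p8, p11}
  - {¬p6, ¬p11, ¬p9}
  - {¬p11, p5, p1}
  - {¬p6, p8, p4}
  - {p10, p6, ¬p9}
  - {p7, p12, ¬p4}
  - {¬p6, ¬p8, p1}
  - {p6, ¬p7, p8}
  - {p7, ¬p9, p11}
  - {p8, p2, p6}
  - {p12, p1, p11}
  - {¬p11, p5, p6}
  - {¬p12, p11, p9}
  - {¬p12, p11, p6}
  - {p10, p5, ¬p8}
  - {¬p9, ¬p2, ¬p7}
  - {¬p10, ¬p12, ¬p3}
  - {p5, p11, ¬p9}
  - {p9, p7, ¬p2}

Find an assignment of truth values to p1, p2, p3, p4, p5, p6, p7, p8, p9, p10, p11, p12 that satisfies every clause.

p1=True, p2=True, p3=False, p4=False, p5=True, p6=True, p7=True, p8=True, p9=False, p10=False, p11=True, p12=True

Check each clause:
  1. {¬p6, p11, p10} — p11 is true.
  2. {¬p4, p2, p11} — p2 is true.
  3. {¬p2, p1, p4} — p1 is true.
  4. {¬p12, p11, p8} — p8 is true.
  5. {¬p11, ¬p9, ¬p6} — ¬p9 is true.
  6. {¬p11, p5, p1} — p1 is true.
  7. {¬p6, p4, p8} — p8 is true.
  8. {p10, p6, ¬p9} — p6 is true.
  9. {¬p4, p7, p12} — p12 is true.
  10. {¬p8, p1, ¬p6} — p1 is true.
  11. {p8, ¬p7, p6} — p8 is true.
  12. {¬p9, p11, p7} — p11 is true.
  13. {p8, p6, p2} — p8 is true.
  14. {p12, p11, p1} — p1 is true.
  15. {p6, p5, ¬p11} — p5 is true.
  16. {p11, p9, ¬p12} — p11 is true.
  17. {¬p12, p6, p11} — p11 is true.
  18. {¬p8, p5, p10} — p5 is true.
  19. {¬p9, ¬p7, ¬p2} — ¬p9 is true.
  20. {¬p3, ¬p10, ¬p12} — ¬p3 is true.
  21. {p11, ¬p9, p5} — p11 is true.
  22. {p7, p9, ¬p2} — p7 is true.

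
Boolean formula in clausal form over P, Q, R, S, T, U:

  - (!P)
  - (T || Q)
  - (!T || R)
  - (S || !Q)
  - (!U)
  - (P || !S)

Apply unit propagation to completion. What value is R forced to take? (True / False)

True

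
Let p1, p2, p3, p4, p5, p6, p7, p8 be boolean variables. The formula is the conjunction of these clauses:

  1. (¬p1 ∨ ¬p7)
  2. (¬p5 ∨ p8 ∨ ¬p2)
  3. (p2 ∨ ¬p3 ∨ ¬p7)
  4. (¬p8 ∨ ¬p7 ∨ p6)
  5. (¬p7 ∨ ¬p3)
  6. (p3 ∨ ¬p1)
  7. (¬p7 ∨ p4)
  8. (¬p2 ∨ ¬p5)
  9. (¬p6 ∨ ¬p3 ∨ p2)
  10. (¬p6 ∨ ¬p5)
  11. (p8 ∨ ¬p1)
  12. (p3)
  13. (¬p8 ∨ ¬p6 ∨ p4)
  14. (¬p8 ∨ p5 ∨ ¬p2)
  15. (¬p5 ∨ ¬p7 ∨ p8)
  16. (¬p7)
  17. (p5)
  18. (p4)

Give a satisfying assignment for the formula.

p1=T, p2=F, p3=T, p4=T, p5=T, p6=F, p7=F, p8=T

Check each clause:
  1. (¬p1 ∨ ¬p7) — ¬p7 is true.
  2. (¬p5 ∨ p8 ∨ ¬p2) — p8 is true.
  3. (¬p7 ∨ ¬p3 ∨ p2) — ¬p7 is true.
  4. (¬p8 ∨ p6 ∨ ¬p7) — ¬p7 is true.
  5. (¬p3 ∨ ¬p7) — ¬p7 is true.
  6. (p3 ∨ ¬p1) — p3 is true.
  7. (p4 ∨ ¬p7) — ¬p7 is true.
  8. (¬p2 ∨ ¬p5) — ¬p2 is true.
  9. (¬p6 ∨ p2 ∨ ¬p3) — ¬p6 is true.
  10. (¬p5 ∨ ¬p6) — ¬p6 is true.
  11. (¬p1 ∨ p8) — p8 is true.
  12. (p3) — p3 is true.
  13. (¬p6 ∨ ¬p8 ∨ p4) — ¬p6 is true.
  14. (¬p2 ∨ p5 ∨ ¬p8) — p5 is true.
  15. (¬p5 ∨ p8 ∨ ¬p7) — p8 is true.
  16. (¬p7) — ¬p7 is true.
  17. (p5) — p5 is true.
  18. (p4) — p4 is true.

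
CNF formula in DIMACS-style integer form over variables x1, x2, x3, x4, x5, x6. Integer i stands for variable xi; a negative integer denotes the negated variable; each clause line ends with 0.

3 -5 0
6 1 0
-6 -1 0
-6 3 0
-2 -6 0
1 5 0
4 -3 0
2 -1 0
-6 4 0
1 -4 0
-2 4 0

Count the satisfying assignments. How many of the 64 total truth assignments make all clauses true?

Satisfying assignments:
  x1=1 x2=1 x3=0 x4=1 x5=0 x6=0
  x1=1 x2=1 x3=1 x4=1 x5=0 x6=0
  x1=1 x2=1 x3=1 x4=1 x5=1 x6=0
Count: 3.

3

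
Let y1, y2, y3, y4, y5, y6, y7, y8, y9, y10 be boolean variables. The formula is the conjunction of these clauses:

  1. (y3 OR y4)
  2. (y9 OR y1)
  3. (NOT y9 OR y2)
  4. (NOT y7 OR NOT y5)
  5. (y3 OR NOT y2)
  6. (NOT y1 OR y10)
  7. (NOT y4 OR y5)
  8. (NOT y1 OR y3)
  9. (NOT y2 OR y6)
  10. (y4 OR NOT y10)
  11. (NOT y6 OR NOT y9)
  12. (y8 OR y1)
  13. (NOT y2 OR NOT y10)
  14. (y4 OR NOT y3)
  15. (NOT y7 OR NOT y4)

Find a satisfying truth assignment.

y1 = 1, y2 = 0, y3 = 1, y4 = 1, y5 = 1, y6 = 1, y7 = 0, y8 = 1, y9 = 0, y10 = 1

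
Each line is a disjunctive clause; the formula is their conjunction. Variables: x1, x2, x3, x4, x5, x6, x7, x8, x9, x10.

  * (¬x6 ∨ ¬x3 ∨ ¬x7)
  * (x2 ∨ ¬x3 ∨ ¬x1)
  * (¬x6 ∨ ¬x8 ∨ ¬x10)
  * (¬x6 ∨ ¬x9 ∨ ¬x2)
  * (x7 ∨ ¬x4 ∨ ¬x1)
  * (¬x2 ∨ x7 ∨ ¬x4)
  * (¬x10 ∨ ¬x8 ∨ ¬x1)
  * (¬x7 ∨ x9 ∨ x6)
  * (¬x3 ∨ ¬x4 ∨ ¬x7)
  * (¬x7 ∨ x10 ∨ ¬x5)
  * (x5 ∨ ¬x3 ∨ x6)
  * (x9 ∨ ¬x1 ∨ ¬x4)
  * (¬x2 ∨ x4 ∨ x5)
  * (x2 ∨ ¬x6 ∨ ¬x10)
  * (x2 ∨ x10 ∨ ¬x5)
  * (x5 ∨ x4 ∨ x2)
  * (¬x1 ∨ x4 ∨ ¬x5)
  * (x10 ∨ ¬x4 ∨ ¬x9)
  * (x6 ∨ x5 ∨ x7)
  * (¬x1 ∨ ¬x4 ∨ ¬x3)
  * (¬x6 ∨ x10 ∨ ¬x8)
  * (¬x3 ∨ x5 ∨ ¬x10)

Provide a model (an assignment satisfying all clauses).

Pure literal: x1 appears only negated; assign x1 = False.
Pure literal: x8 appears only negated; assign x8 = False.
Try x2 = True.
The remaining clauses are satisfied by x3 = True, x4 = False, x5 = True, x6 = False, x7 = True, x9 = True, x10 = True.
Every clause has at least one true literal under this assignment.

x1 = 0  x2 = 1  x3 = 1  x4 = 0  x5 = 1  x6 = 0  x7 = 1  x8 = 0  x9 = 1  x10 = 1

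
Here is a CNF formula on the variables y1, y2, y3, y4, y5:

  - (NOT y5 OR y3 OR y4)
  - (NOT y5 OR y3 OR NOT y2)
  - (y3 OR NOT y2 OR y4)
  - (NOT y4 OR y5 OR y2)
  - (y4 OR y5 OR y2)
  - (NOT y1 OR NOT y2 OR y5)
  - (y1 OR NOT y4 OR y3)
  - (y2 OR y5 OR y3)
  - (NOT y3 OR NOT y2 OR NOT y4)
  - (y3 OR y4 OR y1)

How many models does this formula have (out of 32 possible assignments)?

Case analysis on y2 and y3:
  y2=T, y3=T: remaining (y1,y4,y5) ∈ {(F,F,F); (F,F,T); (T,F,T)} — 3.
  y2=T, y3=F: a clause becomes empty — 0.
  y2=F, y3=T: remaining (y1,y4,y5) ∈ {(F,F,T); (F,T,T); (T,F,T); (T,T,T)} — 4.
  y2=F, y3=F: remaining (y1,y4,y5) ∈ {(T,T,T)} — 1.
Total: 3 + 0 + 4 + 1 = 8.

8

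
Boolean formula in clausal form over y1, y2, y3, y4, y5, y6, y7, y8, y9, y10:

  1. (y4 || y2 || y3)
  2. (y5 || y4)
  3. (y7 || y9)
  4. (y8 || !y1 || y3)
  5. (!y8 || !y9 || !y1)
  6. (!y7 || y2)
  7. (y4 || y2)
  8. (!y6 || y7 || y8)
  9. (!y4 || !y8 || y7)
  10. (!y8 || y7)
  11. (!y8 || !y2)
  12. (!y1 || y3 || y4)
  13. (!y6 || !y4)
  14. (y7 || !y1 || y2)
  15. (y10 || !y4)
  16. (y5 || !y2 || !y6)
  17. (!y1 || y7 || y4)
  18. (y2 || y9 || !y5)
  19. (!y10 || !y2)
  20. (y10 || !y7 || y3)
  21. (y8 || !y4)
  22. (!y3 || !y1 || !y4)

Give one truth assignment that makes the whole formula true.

y1 = F, y2 = T, y3 = T, y4 = F, y5 = T, y6 = T, y7 = T, y8 = F, y9 = T, y10 = F

Check each clause:
  1. (y4 || y3 || y2) — y2 is true.
  2. (y4 || y5) — y5 is true.
  3. (y7 || y9) — y9 is true.
  4. (y8 || y3 || !y1) — y3 is true.
  5. (!y9 || !y8 || !y1) — !y8 is true.
  6. (y2 || !y7) — y2 is true.
  7. (y4 || y2) — y2 is true.
  8. (!y6 || y8 || y7) — y7 is true.
  9. (y7 || !y8 || !y4) — !y8 is true.
  10. (y7 || !y8) — !y8 is true.
  11. (!y2 || !y8) — !y8 is true.
  12. (y3 || !y1 || y4) — y3 is true.
  13. (!y6 || !y4) — !y4 is true.
  14. (y7 || y2 || !y1) — y2 is true.
  15. (y10 || !y4) — !y4 is true.
  16. (!y6 || y5 || !y2) — y5 is true.
  17. (!y1 || y4 || y7) — !y1 is true.
  18. (y9 || !y5 || y2) — y9 is true.
  19. (!y10 || !y2) — !y10 is true.
  20. (y10 || !y7 || y3) — y3 is true.
  21. (!y4 || y8) — !y4 is true.
  22. (!y4 || !y1 || !y3) — !y4 is true.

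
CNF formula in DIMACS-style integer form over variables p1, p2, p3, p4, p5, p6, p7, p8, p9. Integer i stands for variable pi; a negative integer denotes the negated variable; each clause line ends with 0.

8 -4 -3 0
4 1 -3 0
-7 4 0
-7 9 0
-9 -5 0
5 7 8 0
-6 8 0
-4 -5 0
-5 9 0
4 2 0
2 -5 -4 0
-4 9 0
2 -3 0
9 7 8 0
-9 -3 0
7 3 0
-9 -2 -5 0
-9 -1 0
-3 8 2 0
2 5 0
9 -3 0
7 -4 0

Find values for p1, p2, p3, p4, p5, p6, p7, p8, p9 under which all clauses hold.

Pure literal: p6 appears only negated; assign p6 = False.
Try p1 = False.
Branch on p2: take p2 = True.
Branch on p3: take p3 = False.
  then p7 is forced to True.
  then p4 is forced to True.
  then p9 is forced to True.
  then p5 is forced to False.
p8 is now unconstrained; take p8 = False.
Every clause has at least one true literal under this assignment.

p1=False, p2=True, p3=False, p4=True, p5=False, p6=False, p7=True, p8=False, p9=True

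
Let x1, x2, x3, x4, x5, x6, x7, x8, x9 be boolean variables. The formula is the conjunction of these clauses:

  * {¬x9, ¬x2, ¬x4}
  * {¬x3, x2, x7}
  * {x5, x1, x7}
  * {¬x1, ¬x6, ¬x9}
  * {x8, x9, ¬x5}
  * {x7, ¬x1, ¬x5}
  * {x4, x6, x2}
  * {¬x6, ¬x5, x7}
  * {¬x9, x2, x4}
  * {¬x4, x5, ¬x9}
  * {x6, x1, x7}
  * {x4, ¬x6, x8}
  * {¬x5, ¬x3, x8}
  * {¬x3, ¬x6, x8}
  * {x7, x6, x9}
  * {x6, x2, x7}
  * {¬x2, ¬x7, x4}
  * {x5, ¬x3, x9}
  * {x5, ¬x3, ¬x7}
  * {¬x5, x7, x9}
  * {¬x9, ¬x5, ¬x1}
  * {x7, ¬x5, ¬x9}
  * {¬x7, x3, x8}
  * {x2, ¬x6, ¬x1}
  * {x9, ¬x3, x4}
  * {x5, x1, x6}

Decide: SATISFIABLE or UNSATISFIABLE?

x8 occurs only positively in the remaining clauses — set x8 = True.
Branch on x1: take x1 = False.
Try x2 = False.
The remaining clauses are satisfied by x3 = False, x4 = True, x5 = True, x6 = False, x7 = True, x9 = False.
Every clause has at least one true literal under this assignment.
So x1=0, x2=0, x3=0, x4=1, x5=1, x6=0, x7=1, x8=1, x9=0 is a satisfying assignment.

SATISFIABLE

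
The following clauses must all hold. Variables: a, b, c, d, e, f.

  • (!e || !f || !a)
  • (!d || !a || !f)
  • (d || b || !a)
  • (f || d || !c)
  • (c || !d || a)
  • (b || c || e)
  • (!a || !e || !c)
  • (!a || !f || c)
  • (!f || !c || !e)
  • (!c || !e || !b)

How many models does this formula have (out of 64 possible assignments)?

Split on c, then a.
  c=1, a=1: remaining (b,d,e,f) ∈ {(0,1,0,0); (1,0,0,1); (1,1,0,0)} — 3.
  c=1, a=0: 7 of the 16 assignments to (b,d,e,f) work.
  c=0, a=1: 5 of the 16 assignments to (b,d,e,f) work.
  c=0, a=0: f free; 3 ways for (b,d,e) × 2^1 = 6.
Total: 3 + 7 + 5 + 6 = 21.

21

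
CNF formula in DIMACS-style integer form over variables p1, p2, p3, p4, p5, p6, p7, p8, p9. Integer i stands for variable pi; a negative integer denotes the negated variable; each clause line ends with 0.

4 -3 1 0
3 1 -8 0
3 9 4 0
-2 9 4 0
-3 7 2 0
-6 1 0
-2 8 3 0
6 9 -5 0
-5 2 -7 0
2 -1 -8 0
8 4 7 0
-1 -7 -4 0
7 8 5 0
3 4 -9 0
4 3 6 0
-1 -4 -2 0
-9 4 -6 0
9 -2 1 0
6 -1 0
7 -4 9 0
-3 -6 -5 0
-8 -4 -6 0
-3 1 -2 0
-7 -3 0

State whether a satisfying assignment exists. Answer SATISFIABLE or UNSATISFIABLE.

SATISFIABLE

Set p1 = False and propagate.
  then p6 is forced to False.
The remaining clauses are satisfied by p2 = False, p3 = False, p4 = True, p5 = True, p7 = False, p8 = False, p9 = True.
So p1 = F, p2 = F, p3 = F, p4 = T, p5 = T, p6 = F, p7 = F, p8 = F, p9 = T is a satisfying assignment.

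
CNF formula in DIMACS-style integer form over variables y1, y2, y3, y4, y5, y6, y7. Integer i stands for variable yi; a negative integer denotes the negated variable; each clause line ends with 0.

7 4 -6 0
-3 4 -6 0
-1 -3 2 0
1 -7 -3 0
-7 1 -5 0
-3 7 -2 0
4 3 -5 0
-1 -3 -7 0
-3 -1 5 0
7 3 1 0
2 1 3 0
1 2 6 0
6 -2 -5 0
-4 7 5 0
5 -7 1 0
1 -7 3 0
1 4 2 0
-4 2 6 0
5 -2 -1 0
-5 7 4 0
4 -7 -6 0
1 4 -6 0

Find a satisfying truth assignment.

Set y1 = True and propagate.
The remaining clauses are satisfied by y2 = True, y3 = False, y4 = True, y5 = True, y6 = True, y7 = False.
Every clause has at least one true literal under this assignment.

y1=T  y2=T  y3=F  y4=T  y5=T  y6=T  y7=F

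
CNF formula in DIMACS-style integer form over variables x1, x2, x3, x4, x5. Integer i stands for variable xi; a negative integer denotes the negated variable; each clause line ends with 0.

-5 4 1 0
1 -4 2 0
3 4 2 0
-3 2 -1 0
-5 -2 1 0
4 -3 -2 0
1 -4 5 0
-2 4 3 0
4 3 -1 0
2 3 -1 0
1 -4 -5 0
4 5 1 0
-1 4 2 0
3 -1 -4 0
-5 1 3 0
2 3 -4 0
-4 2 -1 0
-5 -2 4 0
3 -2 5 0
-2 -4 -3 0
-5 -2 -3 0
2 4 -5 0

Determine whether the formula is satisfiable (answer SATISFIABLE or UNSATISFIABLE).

UNSATISFIABLE

x4 = True:
  x1 = True:
    propagation gives x3=True, x2=True; an empty clause results — contradiction.
  x1 = False:
    propagation gives x2=True, x5=False; an empty clause results — contradiction.
x4 = False:
  x2 = True:
    propagation gives x3=False; an empty clause results — contradiction.
  x2 = False:
    propagation gives x3=True, x1=False, x5=False; an empty clause results — contradiction.
Every branch closes, so no satisfying assignment exists.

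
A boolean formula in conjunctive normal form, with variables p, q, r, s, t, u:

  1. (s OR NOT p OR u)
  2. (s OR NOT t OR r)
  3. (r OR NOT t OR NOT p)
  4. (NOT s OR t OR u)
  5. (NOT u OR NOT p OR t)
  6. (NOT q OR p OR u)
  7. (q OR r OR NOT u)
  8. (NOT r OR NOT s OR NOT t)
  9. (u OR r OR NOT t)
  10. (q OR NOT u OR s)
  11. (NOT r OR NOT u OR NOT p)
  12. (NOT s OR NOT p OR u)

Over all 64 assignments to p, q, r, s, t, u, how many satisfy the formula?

Case analysis on u and p:
  u=1, p=1: a clause becomes empty — 0.
  u=1, p=0: 7 of the 16 assignments to (q,r,s,t) work.
  u=0, p=1: a clause becomes empty — 0.
  u=0, p=0: remaining (q,r,s,t) ∈ {(0,0,0,0); (0,1,0,0); (0,1,0,1)} — 3.
Total: 0 + 7 + 0 + 3 = 10.

10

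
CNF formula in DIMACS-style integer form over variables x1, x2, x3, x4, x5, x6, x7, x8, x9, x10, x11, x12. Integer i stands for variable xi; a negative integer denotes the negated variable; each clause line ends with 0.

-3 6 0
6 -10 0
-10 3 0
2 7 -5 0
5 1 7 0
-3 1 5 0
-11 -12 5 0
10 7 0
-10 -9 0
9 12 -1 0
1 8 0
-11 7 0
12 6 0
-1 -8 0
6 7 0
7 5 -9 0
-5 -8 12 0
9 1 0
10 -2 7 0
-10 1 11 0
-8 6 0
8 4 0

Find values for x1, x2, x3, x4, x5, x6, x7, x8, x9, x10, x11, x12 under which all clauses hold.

Pure literal: x4 appears only positively; assign x4 = True.
x6 occurs only positively in the remaining clauses — set x6 = True.
Try x1 = True.
  then x8 is forced to False.
Branch on x2: take x2 = True.
Try x3 = True.
For the remaining variables, x5 = False, x7 = True, x9 = True, x10 = False, x11 = True, x12 = False works.
Every clause has at least one true literal under this assignment.

x1 = T, x2 = T, x3 = T, x4 = T, x5 = F, x6 = T, x7 = T, x8 = F, x9 = T, x10 = F, x11 = T, x12 = F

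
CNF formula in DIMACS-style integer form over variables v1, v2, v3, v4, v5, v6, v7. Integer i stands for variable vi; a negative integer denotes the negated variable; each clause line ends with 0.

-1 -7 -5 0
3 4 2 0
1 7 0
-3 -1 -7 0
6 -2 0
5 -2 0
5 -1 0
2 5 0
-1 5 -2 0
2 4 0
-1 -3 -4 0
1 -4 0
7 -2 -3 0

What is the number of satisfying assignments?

6

The models are:
  v1=F v2=T v3=F v4=F v5=T v6=T v7=T
  v1=F v2=T v3=T v4=F v5=T v6=T v7=T
  v1=T v2=F v3=F v4=T v5=T v6=F v7=F
  v1=T v2=F v3=F v4=T v5=T v6=T v7=F
  v1=T v2=T v3=F v4=F v5=T v6=T v7=F
  v1=T v2=T v3=F v4=T v5=T v6=T v7=F
That's 6 in total.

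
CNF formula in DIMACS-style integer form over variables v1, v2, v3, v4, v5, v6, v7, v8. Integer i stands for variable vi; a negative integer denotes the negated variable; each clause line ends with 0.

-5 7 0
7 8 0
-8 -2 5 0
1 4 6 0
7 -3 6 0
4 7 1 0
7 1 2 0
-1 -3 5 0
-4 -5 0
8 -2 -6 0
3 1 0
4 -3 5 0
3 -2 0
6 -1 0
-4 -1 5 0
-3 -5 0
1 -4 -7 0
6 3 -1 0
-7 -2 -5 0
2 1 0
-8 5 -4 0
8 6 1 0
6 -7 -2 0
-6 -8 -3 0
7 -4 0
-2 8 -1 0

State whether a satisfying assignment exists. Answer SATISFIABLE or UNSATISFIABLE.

SATISFIABLE

Try v1 = True.
  then v6 is forced to True.
Try v2 = False.
Set v3 = False and propagate.
For the remaining variables, v4 = False, v5 = False, v7 = True, v8 = True works.
So v1=True, v2=False, v3=False, v4=False, v5=False, v6=True, v7=True, v8=True is a satisfying assignment.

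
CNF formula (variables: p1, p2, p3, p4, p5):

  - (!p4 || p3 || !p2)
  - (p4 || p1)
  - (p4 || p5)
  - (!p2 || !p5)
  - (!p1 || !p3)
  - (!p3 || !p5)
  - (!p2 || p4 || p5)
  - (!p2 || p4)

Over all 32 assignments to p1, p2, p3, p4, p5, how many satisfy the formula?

7

Split on p4, then p2.
  p4=T, p2=T: remaining (p1,p3,p5) ∈ {(F,T,F)} — 1.
  p4=T, p2=F: 5 of the 8 assignments to (p1,p3,p5) work.
  p4=F, p2=T: a clause becomes empty — 0.
  p4=F, p2=F: remaining (p1,p3,p5) ∈ {(T,F,T)} — 1.
Total: 1 + 5 + 0 + 1 = 7.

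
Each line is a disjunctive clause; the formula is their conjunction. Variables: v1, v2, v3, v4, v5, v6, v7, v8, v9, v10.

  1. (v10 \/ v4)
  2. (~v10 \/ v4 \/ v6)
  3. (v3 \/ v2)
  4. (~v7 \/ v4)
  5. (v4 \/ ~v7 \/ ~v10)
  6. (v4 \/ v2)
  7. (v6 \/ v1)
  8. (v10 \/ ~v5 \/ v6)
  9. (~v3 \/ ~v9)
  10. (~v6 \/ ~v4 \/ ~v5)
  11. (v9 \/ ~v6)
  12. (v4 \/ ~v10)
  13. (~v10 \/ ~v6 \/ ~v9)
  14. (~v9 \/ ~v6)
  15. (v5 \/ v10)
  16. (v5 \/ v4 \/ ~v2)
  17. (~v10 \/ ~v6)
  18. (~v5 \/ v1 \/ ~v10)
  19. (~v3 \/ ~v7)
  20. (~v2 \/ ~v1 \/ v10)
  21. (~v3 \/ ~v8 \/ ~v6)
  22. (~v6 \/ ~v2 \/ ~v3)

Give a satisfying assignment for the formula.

v1=True, v2=True, v3=False, v4=True, v5=True, v6=False, v7=False, v8=False, v9=False, v10=True

Check each clause:
  1. (v4 \/ v10) — v10 is true.
  2. (v4 \/ v6 \/ ~v10) — v4 is true.
  3. (v2 \/ v3) — v2 is true.
  4. (v4 \/ ~v7) — ~v7 is true.
  5. (~v7 \/ v4 \/ ~v10) — ~v7 is true.
  6. (v2 \/ v4) — v2 is true.
  7. (v6 \/ v1) — v1 is true.
  8. (v6 \/ v10 \/ ~v5) — v10 is true.
  9. (~v9 \/ ~v3) — ~v3 is true.
  10. (~v6 \/ ~v5 \/ ~v4) — ~v6 is true.
  11. (v9 \/ ~v6) — ~v6 is true.
  12. (v4 \/ ~v10) — v4 is true.
  13. (~v9 \/ ~v6 \/ ~v10) — ~v6 is true.
  14. (~v6 \/ ~v9) — ~v6 is true.
  15. (v10 \/ v5) — v10 is true.
  16. (~v2 \/ v5 \/ v4) — v4 is true.
  17. (~v10 \/ ~v6) — ~v6 is true.
  18. (~v10 \/ v1 \/ ~v5) — v1 is true.
  19. (~v7 \/ ~v3) — ~v7 is true.
  20. (~v1 \/ v10 \/ ~v2) — v10 is true.
  21. (~v6 \/ ~v3 \/ ~v8) — ~v8 is true.
  22. (~v6 \/ ~v2 \/ ~v3) — ~v6 is true.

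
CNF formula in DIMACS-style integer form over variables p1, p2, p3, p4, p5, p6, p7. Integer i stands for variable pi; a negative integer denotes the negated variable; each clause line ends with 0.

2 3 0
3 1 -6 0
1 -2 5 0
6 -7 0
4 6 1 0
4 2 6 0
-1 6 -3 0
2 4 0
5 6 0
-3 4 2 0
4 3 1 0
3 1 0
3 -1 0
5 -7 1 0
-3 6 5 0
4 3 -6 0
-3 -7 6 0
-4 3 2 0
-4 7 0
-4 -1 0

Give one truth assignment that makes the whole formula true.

p5 occurs only positively in the remaining clauses — set p5 = True.
Branch on p1: take p1 = False.
  then p3 is forced to True.
Branch on p2: take p2 = True.
Branch on p4: take p4 = True.
  then p7 is forced to True.
  then p6 is forced to True.

p1=False, p2=True, p3=True, p4=True, p5=True, p6=True, p7=True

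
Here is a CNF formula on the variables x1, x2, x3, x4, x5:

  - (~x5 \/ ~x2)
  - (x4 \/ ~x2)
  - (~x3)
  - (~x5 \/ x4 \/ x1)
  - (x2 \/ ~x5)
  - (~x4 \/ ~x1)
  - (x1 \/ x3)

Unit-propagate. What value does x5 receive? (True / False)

False

(~x3) is a unit clause: x3 = False.
(x1 \/ x3): since x3 = False, the clause reduces to (x1). x1 = True.
In (~x4 \/ ~x1), ~x1 is now false; ~x4 must hold, so x4 = False.
In (x4 \/ ~x2), x4 is now false; ~x2 must hold, so x2 = False.
(~x5 \/ x2) with x2 = False leaves only ~x5, so x5 = False.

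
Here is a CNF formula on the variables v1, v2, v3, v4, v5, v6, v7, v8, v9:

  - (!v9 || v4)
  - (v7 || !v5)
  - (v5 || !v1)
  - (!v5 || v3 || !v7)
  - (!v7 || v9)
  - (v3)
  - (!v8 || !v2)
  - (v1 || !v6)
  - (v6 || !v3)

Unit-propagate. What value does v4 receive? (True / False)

(v3) is a unit clause: v3 = True.
In (v6 || !v3), !v3 is now false; v6 must hold, so v6 = True.
(!v6 || v1) with v6 = True leaves only v1, so v1 = True.
From (!v1 || v5) and v1 = True: v5 = True.
(v7 || !v5) with v5 = True leaves only v7, so v7 = True.
In (v9 || !v7), !v7 is now false; v9 must hold, so v9 = True.
(!v9 || v4) with v9 = True leaves only v4, so v4 = True.

True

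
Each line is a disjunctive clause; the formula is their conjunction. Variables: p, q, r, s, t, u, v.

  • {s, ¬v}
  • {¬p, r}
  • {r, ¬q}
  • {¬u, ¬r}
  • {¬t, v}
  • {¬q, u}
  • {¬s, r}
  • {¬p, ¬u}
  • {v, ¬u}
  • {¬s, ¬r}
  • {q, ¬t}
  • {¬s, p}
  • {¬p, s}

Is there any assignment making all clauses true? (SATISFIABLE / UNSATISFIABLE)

t occurs only negated in the remaining clauses — set t = False.
Branch on p: take p = False.
  then s is forced to False.
  then v is forced to False.
  then u is forced to False.
  then q is forced to False.
r is now unconstrained; take r = False.
So p = False, q = False, r = False, s = False, t = False, u = False, v = False is a satisfying assignment.

SATISFIABLE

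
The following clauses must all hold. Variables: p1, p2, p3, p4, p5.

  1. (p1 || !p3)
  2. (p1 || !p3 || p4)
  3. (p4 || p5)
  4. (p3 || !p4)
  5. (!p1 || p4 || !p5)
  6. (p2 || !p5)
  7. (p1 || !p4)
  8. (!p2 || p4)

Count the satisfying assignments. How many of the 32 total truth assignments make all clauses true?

3

Satisfying assignments:
  p1=1 p2=0 p3=1 p4=1 p5=0
  p1=1 p2=1 p3=1 p4=1 p5=0
  p1=1 p2=1 p3=1 p4=1 p5=1
That's 3 in total.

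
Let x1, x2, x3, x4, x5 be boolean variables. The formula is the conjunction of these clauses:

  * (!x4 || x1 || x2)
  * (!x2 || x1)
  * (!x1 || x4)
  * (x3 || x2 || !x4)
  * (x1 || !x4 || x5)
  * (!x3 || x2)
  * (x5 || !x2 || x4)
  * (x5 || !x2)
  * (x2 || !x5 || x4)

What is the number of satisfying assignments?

3

The models are:
  x1=F x2=F x3=F x4=F x5=F
  x1=T x2=T x3=F x4=T x5=T
  x1=T x2=T x3=T x4=T x5=T
That's 3 in total.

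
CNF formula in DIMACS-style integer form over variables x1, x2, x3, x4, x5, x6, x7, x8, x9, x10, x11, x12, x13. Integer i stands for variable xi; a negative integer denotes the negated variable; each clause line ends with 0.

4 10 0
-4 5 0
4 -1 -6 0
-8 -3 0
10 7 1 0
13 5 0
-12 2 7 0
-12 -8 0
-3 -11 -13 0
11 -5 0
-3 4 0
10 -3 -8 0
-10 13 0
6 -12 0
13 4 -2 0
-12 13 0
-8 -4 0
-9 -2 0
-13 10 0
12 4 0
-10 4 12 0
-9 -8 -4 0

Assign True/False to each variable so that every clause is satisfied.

x3 occurs only negated in the remaining clauses — set x3 = False.
x7 occurs only positively in the remaining clauses — set x7 = True.
Branch on x1: take x1 = False.
The remaining clauses are satisfied by x2 = True, x4 = True, x5 = True, x6 = False, x8 = False, x9 = False, x10 = False, x11 = True, x12 = False, x13 = False.
Every clause has at least one true literal under this assignment.

x1=0, x2=1, x3=0, x4=1, x5=1, x6=0, x7=1, x8=0, x9=0, x10=0, x11=1, x12=0, x13=0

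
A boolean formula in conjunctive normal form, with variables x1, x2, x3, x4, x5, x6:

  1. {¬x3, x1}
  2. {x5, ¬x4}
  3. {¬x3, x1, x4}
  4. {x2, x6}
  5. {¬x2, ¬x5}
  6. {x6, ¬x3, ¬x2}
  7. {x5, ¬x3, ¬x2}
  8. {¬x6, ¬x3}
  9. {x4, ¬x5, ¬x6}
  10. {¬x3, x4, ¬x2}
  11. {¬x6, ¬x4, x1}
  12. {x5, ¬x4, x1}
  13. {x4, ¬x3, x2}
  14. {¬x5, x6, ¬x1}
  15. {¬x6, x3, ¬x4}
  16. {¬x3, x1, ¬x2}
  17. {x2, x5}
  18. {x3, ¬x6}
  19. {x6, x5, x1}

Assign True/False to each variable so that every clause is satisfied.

x1=True, x2=True, x3=False, x4=False, x5=False, x6=False

Check each clause:
  1. {x1, ¬x3} — x1 is true.
  2. {x5, ¬x4} — ¬x4 is true.
  3. {x1, ¬x3, x4} — x1 is true.
  4. {x6, x2} — x2 is true.
  5. {¬x5, ¬x2} — ¬x5 is true.
  6. {x6, ¬x3, ¬x2} — ¬x3 is true.
  7. {¬x2, x5, ¬x3} — ¬x3 is true.
  8. {¬x6, ¬x3} — ¬x6 is true.
  9. {¬x6, ¬x5, x4} — ¬x6 is true.
  10. {¬x3, ¬x2, x4} — ¬x3 is true.
  11. {¬x6, x1, ¬x4} — x1 is true.
  12. {x1, x5, ¬x4} — x1 is true.
  13. {x2, x4, ¬x3} — x2 is true.
  14. {x6, ¬x5, ¬x1} — ¬x5 is true.
  15. {x3, ¬x4, ¬x6} — ¬x6 is true.
  16. {¬x3, ¬x2, x1} — x1 is true.
  17. {x2, x5} — x2 is true.
  18. {x3, ¬x6} — ¬x6 is true.
  19. {x5, x1, x6} — x1 is true.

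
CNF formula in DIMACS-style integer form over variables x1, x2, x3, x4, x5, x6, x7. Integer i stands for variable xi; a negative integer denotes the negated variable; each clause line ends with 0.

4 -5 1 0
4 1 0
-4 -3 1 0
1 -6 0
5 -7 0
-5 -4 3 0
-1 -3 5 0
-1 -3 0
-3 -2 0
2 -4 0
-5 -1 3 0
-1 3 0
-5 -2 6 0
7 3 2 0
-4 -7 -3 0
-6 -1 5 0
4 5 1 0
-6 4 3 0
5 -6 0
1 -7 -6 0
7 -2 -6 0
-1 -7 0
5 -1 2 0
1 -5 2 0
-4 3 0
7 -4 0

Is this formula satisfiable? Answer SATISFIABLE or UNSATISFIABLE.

UNSATISFIABLE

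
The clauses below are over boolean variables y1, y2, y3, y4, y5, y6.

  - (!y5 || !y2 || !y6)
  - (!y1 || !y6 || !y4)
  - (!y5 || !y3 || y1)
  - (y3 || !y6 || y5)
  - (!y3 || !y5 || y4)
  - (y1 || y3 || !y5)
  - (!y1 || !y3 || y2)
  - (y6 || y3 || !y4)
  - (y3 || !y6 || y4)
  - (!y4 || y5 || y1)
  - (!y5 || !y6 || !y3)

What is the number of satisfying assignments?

Split on y3, then y5.
  y3=1, y5=1: remaining (y1,y2,y4,y6) ∈ {(1,1,1,0)} — 1.
  y3=1, y5=0: 7 of the 16 assignments to (y1,y2,y4,y6) work.
  y3=0, y5=1: remaining (y1,y2,y4,y6) ∈ {(1,0,0,0); (1,1,0,0)} — 2.
  y3=0, y5=0: remaining (y1,y2,y4,y6) ∈ {(0,0,0,0); (0,1,0,0); (1,0,0,0); (1,1,0,0)} — 4.
Total: 1 + 7 + 2 + 4 = 14.

14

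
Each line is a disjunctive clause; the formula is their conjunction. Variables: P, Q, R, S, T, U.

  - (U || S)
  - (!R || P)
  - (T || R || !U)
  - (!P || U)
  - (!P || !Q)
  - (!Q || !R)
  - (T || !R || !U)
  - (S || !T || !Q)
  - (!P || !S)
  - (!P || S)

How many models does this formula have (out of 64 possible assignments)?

Case analysis on P and R:
  P=1, R=1: a clause becomes empty — 0.
  P=1, R=0: a clause becomes empty — 0.
  P=0, R=1: a clause becomes empty — 0.
  P=0, R=0: 7 of the 16 assignments to (Q,S,T,U) work.
Total: 0 + 0 + 0 + 7 = 7.

7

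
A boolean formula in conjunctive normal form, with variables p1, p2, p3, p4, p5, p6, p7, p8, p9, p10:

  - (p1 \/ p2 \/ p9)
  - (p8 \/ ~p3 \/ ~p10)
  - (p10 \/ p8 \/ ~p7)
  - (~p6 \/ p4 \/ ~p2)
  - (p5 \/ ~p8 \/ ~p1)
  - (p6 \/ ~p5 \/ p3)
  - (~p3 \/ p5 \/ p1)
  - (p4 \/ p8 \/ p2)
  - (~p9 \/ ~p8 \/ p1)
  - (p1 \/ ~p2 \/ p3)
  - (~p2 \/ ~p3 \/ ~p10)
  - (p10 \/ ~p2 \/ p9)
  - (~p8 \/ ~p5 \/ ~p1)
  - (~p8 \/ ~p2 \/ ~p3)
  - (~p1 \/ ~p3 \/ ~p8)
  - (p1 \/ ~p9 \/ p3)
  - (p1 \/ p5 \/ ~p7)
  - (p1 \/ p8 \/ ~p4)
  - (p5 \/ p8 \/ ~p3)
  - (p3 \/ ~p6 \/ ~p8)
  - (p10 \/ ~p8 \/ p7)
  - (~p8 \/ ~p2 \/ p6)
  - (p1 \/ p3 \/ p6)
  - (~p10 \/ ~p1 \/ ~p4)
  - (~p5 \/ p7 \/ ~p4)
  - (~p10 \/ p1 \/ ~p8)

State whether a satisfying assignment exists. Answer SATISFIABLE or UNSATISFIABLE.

SATISFIABLE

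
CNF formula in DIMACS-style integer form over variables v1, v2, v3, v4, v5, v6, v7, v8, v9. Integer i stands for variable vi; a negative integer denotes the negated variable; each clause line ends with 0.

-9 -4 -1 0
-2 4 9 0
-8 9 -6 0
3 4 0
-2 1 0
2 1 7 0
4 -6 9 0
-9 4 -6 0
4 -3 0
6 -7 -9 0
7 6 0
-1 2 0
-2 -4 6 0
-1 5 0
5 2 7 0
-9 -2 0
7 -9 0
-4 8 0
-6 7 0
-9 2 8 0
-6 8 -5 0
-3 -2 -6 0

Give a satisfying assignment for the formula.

v1 = 0, v2 = 0, v3 = 1, v4 = 1, v5 = 0, v6 = 0, v7 = 1, v8 = 1, v9 = 0

Try v1 = False.
  then v2 is forced to False.
  then v7 is forced to True.
Set v3 = True and propagate.
  then v4 is forced to True.
  then v8 is forced to True.
Branch on v6: take v6 = False.
  then v9 is forced to False.
v5 is now unconstrained; take v5 = False.
Every clause has at least one true literal under this assignment.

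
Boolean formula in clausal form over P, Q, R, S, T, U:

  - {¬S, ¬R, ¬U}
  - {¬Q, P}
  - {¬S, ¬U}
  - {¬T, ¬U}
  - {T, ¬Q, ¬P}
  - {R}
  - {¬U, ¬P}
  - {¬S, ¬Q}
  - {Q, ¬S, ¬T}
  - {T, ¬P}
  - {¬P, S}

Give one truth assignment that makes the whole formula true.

P=F, Q=F, R=T, S=F, T=F, U=T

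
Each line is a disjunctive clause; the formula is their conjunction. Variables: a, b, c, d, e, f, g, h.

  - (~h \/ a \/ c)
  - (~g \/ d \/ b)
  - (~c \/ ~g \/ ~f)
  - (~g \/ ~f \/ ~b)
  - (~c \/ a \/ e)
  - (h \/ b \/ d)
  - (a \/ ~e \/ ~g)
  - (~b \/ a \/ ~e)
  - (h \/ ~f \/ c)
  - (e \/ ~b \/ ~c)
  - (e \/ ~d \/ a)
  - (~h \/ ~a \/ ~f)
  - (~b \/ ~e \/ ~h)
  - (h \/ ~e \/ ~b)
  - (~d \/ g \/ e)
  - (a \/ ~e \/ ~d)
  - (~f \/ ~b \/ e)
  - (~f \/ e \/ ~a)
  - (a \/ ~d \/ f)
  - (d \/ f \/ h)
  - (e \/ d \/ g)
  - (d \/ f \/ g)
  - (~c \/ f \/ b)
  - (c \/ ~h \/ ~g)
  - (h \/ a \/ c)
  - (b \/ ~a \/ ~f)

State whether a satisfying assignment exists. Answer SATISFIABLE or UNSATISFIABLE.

Branch on a: take a = True.
The remaining clauses are satisfied by b = False, c = False, d = True, e = True, f = False, g = True, h = False.
So a=True, b=False, c=False, d=True, e=True, f=False, g=True, h=False is a satisfying assignment.

SATISFIABLE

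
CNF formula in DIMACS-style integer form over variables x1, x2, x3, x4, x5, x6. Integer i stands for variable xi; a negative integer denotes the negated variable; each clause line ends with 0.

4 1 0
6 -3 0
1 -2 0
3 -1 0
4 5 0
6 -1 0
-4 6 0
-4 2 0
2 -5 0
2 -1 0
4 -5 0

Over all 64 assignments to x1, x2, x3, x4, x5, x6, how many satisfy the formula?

2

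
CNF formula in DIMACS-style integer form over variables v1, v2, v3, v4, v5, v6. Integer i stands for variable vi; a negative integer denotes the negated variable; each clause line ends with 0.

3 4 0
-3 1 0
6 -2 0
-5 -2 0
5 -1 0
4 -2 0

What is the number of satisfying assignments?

11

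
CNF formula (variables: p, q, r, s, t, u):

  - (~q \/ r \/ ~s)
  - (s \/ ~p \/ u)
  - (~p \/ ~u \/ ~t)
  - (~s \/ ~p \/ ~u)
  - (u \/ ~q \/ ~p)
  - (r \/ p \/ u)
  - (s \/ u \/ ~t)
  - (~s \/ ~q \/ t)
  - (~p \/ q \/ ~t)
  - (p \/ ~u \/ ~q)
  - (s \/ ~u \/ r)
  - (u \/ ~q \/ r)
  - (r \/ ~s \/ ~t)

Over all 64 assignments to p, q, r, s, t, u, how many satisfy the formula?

14

Case analysis on u and p:
  u=T, p=T: remaining (q,r,s,t) ∈ {(F,T,F,F); (T,T,F,F)} — 2.
  u=T, p=F: 5 of the 16 assignments to (q,r,s,t) work.
  u=F, p=T: remaining (q,r,s,t) ∈ {(F,F,T,F); (F,T,T,F)} — 2.
  u=F, p=F: 5 of the 16 assignments to (q,r,s,t) work.
Total: 2 + 5 + 2 + 5 = 14.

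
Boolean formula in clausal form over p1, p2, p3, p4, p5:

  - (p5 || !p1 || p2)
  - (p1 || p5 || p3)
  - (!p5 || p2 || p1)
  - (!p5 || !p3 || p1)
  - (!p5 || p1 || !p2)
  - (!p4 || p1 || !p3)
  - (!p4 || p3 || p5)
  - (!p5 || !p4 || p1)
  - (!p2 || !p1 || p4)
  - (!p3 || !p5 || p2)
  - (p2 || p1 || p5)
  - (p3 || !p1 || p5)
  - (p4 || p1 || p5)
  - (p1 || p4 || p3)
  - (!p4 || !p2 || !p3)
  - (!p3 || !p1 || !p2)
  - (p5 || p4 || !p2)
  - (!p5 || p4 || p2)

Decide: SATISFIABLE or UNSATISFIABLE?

SATISFIABLE

Set p1 = True and propagate.
The remaining clauses are satisfied by p2 = False, p3 = False, p4 = True, p5 = True.
So p1 = True, p2 = False, p3 = False, p4 = True, p5 = True is a satisfying assignment.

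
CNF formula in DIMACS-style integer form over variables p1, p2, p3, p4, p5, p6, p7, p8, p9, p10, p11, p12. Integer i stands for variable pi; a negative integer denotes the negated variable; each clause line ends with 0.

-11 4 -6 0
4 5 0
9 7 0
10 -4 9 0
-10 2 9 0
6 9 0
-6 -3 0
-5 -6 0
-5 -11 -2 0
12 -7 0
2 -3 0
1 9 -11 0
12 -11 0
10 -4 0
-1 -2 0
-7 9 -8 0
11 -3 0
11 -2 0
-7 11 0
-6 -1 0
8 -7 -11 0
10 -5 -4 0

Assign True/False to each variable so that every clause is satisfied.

p1 = F, p2 = T, p3 = F, p4 = T, p5 = F, p6 = F, p7 = F, p8 = T, p9 = T, p10 = T, p11 = T, p12 = T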